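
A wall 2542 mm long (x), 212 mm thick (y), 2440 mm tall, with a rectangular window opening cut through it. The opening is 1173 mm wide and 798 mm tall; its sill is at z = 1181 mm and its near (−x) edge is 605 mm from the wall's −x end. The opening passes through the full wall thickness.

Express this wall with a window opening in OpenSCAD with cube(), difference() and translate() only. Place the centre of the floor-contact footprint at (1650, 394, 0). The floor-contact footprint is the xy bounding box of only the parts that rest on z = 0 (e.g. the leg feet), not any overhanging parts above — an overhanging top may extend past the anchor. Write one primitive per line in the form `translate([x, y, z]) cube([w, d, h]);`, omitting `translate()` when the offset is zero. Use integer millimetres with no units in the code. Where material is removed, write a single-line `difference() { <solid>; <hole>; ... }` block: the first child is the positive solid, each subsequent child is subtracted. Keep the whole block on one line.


difference() { translate([379, 288, 0]) cube([2542, 212, 2440]); translate([984, 288, 1181]) cube([1173, 212, 798]); }


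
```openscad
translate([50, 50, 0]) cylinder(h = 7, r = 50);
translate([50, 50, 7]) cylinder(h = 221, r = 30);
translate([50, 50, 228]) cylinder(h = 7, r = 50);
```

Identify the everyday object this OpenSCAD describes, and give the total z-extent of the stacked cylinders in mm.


A spool. The overall height is 235 mm.

Three coaxial cylinders, large–small–large — a spool. Two 7 mm flanges and a 221 mm core give 7 + 221 + 7 = 235 mm.


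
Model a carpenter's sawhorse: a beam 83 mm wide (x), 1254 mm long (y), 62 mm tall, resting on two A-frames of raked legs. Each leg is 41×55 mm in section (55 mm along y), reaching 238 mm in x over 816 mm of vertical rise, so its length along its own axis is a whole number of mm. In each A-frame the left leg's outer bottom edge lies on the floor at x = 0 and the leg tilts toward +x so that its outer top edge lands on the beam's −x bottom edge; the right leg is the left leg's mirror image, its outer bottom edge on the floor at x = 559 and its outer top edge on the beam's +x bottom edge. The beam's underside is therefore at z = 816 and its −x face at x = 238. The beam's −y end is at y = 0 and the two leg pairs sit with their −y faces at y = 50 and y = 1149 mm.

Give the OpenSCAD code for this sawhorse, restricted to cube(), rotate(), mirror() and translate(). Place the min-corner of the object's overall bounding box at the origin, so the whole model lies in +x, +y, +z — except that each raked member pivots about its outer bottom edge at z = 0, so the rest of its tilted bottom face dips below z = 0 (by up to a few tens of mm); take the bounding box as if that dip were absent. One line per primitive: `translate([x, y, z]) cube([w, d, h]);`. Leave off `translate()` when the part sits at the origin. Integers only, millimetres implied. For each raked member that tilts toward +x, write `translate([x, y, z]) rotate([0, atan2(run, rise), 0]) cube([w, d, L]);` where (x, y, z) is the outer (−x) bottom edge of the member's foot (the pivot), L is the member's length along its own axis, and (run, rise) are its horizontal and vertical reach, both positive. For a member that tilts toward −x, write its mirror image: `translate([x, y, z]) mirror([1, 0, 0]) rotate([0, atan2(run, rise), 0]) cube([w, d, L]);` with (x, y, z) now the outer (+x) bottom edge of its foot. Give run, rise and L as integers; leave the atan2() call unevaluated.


translate([238, 0, 816]) cube([83, 1254, 62]);
translate([0, 50, 0]) rotate([0, atan2(238, 816), 0]) cube([41, 55, 850]);
translate([559, 50, 0]) mirror([1, 0, 0]) rotate([0, atan2(238, 816), 0]) cube([41, 55, 850]);
translate([0, 1149, 0]) rotate([0, atan2(238, 816), 0]) cube([41, 55, 850]);
translate([559, 1149, 0]) mirror([1, 0, 0]) rotate([0, atan2(238, 816), 0]) cube([41, 55, 850]);


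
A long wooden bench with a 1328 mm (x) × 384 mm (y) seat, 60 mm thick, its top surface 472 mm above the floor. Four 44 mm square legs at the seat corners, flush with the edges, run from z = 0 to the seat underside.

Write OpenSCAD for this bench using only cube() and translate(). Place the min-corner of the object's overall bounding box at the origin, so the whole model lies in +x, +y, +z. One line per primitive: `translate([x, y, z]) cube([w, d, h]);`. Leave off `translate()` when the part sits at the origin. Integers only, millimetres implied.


translate([0, 0, 412]) cube([1328, 384, 60]);
cube([44, 44, 412]);
translate([0, 340, 0]) cube([44, 44, 412]);
translate([1284, 0, 0]) cube([44, 44, 412]);
translate([1284, 340, 0]) cube([44, 44, 412]);


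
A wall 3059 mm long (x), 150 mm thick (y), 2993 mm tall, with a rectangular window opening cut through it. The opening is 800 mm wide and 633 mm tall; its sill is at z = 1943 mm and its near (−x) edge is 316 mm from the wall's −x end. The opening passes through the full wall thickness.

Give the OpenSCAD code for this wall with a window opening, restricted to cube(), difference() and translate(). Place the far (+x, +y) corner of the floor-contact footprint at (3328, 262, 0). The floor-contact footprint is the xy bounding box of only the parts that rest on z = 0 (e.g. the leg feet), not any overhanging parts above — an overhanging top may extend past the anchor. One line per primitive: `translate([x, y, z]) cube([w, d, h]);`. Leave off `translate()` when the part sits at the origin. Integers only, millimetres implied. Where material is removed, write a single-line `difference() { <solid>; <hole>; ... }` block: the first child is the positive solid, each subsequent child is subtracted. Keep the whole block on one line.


difference() { translate([269, 112, 0]) cube([3059, 150, 2993]); translate([585, 112, 1943]) cube([800, 150, 633]); }


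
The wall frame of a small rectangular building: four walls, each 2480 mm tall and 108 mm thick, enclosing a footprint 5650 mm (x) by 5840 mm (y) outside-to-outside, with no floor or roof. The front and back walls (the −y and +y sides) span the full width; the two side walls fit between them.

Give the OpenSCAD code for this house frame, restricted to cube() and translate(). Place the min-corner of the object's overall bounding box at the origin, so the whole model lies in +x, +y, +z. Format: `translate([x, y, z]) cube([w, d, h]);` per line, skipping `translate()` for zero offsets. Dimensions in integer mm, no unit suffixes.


cube([5650, 108, 2480]);
translate([0, 5732, 0]) cube([5650, 108, 2480]);
translate([0, 108, 0]) cube([108, 5624, 2480]);
translate([5542, 108, 0]) cube([108, 5624, 2480]);


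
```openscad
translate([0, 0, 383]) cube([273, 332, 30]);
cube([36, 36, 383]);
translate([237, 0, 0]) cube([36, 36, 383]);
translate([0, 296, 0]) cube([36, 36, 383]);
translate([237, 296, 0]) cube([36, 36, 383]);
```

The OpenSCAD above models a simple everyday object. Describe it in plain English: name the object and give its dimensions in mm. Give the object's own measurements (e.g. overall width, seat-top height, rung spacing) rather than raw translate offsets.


A simple wooden stool: a rectangular seat 273 mm (x) by 332 mm (y), 30 mm thick, top face at z = 413 mm, on four square legs, each 36×36 mm in cross-section. The legs rest on z = 0, each flush with a corner of the seat.


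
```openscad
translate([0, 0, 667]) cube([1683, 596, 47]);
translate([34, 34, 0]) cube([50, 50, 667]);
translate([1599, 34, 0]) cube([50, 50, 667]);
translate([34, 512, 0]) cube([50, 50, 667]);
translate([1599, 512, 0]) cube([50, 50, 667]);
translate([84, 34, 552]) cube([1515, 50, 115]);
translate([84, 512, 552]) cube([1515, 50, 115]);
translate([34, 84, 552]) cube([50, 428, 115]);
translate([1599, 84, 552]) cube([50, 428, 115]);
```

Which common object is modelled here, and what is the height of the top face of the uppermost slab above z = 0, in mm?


A table. The table height is 714 mm.

A 1683×596×47 slab sits at z = 667 on four 50 mm square posts — a table. The top surface is at 667 + 47 = 714 mm.


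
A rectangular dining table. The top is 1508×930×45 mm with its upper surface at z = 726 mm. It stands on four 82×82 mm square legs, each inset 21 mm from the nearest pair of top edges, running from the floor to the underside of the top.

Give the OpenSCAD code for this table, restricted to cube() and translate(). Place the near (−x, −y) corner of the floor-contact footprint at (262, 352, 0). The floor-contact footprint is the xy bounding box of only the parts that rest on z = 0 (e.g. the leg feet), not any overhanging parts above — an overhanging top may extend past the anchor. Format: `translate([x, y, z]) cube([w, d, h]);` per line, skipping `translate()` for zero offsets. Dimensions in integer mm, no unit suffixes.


// leg_h = 726 - 45 = 681
translate([241, 331, 681]) cube([1508, 930, 45]);
translate([262, 352, 0]) cube([82, 82, 681]);
translate([1646, 352, 0]) cube([82, 82, 681]);
translate([262, 1158, 0]) cube([82, 82, 681]);
translate([1646, 1158, 0]) cube([82, 82, 681]);


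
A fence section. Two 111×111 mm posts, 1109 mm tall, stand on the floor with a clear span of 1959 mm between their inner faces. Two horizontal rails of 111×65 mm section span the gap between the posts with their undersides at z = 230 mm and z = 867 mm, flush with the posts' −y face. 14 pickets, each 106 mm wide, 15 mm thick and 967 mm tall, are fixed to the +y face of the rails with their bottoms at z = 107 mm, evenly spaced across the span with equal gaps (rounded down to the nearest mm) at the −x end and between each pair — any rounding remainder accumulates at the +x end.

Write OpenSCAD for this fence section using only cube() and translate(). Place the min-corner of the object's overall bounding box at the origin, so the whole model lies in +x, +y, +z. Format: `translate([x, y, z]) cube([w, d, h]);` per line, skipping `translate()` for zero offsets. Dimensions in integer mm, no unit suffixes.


cube([111, 111, 1109]);
translate([2070, 0, 0]) cube([111, 111, 1109]);
translate([111, 0, 230]) cube([1959, 111, 65]);
translate([111, 0, 867]) cube([1959, 111, 65]);
translate([142, 111, 107]) cube([106, 15, 967]);
translate([279, 111, 107]) cube([106, 15, 967]);
translate([416, 111, 107]) cube([106, 15, 967]);
translate([553, 111, 107]) cube([106, 15, 967]);
translate([690, 111, 107]) cube([106, 15, 967]);
translate([827, 111, 107]) cube([106, 15, 967]);
translate([964, 111, 107]) cube([106, 15, 967]);
translate([1101, 111, 107]) cube([106, 15, 967]);
translate([1238, 111, 107]) cube([106, 15, 967]);
translate([1375, 111, 107]) cube([106, 15, 967]);
translate([1512, 111, 107]) cube([106, 15, 967]);
translate([1649, 111, 107]) cube([106, 15, 967]);
translate([1786, 111, 107]) cube([106, 15, 967]);
translate([1923, 111, 107]) cube([106, 15, 967]);


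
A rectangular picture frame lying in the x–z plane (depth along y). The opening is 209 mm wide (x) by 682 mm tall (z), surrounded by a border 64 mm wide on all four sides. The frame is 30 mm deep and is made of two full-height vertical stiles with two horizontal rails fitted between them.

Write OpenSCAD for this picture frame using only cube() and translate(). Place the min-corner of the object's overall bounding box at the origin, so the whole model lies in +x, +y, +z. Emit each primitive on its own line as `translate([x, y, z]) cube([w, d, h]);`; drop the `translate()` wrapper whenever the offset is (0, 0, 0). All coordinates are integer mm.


cube([64, 30, 810]);
translate([273, 0, 0]) cube([64, 30, 810]);
translate([64, 0, 0]) cube([209, 30, 64]);
translate([64, 0, 746]) cube([209, 30, 64]);


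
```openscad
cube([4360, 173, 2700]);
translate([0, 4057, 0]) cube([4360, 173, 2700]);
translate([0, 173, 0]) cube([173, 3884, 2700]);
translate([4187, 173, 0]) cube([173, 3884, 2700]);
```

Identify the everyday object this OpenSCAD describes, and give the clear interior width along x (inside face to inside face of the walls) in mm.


A house (or room) frame. The interior width is 4014 mm.

Four 2700 mm walls enclosing a rectangle with no floor or roof — a room or house frame. Outside width is 4360 mm and wall thickness is 173 mm, so the interior width is 4360 − 2 × 173 = 4014 mm.


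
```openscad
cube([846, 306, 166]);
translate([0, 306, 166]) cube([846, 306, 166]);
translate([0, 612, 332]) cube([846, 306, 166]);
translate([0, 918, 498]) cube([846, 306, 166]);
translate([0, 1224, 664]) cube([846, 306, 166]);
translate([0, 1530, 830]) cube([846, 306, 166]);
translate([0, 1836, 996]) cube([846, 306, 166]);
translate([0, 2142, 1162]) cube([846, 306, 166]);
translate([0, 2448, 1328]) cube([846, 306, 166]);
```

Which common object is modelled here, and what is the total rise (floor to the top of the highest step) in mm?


A staircase. The total rise is 1494 mm.

9 identical blocks, each offset up and back from the previous — a staircase. Each step is 166 mm tall and there are 9 of them, so the total rise is 9 × 166 = 1494 mm.


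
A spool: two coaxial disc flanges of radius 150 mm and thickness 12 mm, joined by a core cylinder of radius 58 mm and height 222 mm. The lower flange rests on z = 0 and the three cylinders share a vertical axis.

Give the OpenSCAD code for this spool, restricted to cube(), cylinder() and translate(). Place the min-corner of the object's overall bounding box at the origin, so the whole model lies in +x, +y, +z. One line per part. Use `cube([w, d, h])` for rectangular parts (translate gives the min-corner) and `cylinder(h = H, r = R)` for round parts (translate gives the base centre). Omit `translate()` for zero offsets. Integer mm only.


translate([150, 150, 0]) cylinder(h = 12, r = 150);
translate([150, 150, 12]) cylinder(h = 222, r = 58);
translate([150, 150, 234]) cylinder(h = 12, r = 150);


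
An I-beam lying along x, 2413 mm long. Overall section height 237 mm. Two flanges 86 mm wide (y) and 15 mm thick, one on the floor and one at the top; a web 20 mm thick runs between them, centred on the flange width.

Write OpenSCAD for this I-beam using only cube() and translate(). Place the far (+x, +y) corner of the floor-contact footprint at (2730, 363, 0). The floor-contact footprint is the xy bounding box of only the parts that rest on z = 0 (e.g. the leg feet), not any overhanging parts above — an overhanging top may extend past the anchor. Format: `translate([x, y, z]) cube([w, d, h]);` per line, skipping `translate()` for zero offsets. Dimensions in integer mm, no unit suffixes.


translate([317, 277, 0]) cube([2413, 86, 15]);
translate([317, 310, 15]) cube([2413, 20, 207]);
translate([317, 277, 222]) cube([2413, 86, 15]);


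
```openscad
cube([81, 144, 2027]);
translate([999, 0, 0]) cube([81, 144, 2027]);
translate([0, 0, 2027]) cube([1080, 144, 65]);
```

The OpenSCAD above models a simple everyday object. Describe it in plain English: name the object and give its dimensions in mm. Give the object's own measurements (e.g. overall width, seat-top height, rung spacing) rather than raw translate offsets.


A door frame. The clear opening is 918 mm wide and 2027 mm high. Two 81 mm wide jambs, 144 mm deep, stand either side of the opening from the floor to the top of the opening. A 65 mm thick head sits across the top of both jambs, spanning the full outside width of the frame.


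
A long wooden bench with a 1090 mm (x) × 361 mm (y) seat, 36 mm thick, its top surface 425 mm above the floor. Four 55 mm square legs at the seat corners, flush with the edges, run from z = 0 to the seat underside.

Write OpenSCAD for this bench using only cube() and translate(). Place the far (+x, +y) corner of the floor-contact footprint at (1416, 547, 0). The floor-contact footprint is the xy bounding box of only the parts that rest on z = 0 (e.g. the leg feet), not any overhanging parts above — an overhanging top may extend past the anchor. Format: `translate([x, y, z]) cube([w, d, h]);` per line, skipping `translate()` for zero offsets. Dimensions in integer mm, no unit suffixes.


translate([326, 186, 389]) cube([1090, 361, 36]);
translate([326, 186, 0]) cube([55, 55, 389]);
translate([326, 492, 0]) cube([55, 55, 389]);
translate([1361, 186, 0]) cube([55, 55, 389]);
translate([1361, 492, 0]) cube([55, 55, 389]);


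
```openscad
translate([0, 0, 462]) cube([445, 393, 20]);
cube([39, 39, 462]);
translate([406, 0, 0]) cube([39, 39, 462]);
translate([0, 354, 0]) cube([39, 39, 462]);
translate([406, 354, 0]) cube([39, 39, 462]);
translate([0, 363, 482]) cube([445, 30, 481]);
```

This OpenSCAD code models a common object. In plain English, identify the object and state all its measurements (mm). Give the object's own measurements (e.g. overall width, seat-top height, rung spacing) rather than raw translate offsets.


A chair. The seat is a 445×393×20 mm slab with its top at z = 482 mm, on four 39×39 mm corner legs (flush with the seat edges, standing on z = 0). A flat backrest 30 mm thick, 481 mm tall, spans the full seat width and rises from the seat top along its +y edge, rear face flush with the rear of the seat.


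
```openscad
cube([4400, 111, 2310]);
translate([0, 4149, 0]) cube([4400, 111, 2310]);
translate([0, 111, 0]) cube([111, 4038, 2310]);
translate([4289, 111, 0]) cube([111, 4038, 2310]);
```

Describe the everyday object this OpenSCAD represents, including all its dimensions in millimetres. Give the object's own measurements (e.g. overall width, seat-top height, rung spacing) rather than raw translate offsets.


The wall frame of a small rectangular building: four walls, each 2310 mm tall and 111 mm thick, enclosing a footprint 4400 mm (x) by 4260 mm (y) outside-to-outside, with no floor or roof. The front and back walls (the −y and +y sides) span the full width; the two side walls fit between them.


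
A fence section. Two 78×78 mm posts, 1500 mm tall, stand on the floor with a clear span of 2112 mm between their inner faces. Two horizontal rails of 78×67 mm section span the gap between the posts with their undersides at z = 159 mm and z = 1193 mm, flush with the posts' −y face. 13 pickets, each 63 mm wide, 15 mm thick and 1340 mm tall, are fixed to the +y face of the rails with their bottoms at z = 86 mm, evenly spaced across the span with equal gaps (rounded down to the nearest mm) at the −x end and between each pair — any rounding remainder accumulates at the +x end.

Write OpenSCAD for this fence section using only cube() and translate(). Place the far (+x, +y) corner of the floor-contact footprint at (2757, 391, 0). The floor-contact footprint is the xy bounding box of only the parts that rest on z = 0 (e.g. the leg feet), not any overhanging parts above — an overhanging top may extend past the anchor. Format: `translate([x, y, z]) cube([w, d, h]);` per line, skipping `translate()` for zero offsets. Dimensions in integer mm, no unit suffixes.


translate([489, 313, 0]) cube([78, 78, 1500]);
translate([2679, 313, 0]) cube([78, 78, 1500]);
translate([567, 313, 159]) cube([2112, 78, 67]);
translate([567, 313, 1193]) cube([2112, 78, 67]);
translate([659, 391, 86]) cube([63, 15, 1340]);
translate([814, 391, 86]) cube([63, 15, 1340]);
translate([969, 391, 86]) cube([63, 15, 1340]);
translate([1124, 391, 86]) cube([63, 15, 1340]);
translate([1279, 391, 86]) cube([63, 15, 1340]);
translate([1434, 391, 86]) cube([63, 15, 1340]);
translate([1589, 391, 86]) cube([63, 15, 1340]);
translate([1744, 391, 86]) cube([63, 15, 1340]);
translate([1899, 391, 86]) cube([63, 15, 1340]);
translate([2054, 391, 86]) cube([63, 15, 1340]);
translate([2209, 391, 86]) cube([63, 15, 1340]);
translate([2364, 391, 86]) cube([63, 15, 1340]);
translate([2519, 391, 86]) cube([63, 15, 1340]);


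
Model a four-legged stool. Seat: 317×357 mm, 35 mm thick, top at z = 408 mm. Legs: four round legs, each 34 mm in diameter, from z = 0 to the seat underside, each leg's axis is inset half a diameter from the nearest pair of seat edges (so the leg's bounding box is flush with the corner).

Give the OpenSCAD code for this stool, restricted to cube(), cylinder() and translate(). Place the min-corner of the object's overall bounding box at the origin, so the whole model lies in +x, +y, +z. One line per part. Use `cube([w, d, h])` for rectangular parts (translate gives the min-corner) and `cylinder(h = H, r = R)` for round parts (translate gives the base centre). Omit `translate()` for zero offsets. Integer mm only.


translate([0, 0, 373]) cube([317, 357, 35]);
translate([17, 17, 0]) cylinder(h = 373, r = 17);
translate([300, 17, 0]) cylinder(h = 373, r = 17);
translate([17, 340, 0]) cylinder(h = 373, r = 17);
translate([300, 340, 0]) cylinder(h = 373, r = 17);


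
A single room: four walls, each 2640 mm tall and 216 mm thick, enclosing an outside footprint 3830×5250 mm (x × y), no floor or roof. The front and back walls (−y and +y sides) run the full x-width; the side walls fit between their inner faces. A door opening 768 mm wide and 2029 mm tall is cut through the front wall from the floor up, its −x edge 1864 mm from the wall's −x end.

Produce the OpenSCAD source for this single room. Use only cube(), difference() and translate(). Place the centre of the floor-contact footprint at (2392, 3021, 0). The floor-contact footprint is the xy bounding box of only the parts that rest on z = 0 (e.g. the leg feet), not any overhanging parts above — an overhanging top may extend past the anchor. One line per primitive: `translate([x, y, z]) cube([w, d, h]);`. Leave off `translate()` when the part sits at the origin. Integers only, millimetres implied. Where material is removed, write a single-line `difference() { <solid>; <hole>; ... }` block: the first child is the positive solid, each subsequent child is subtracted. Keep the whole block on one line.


difference() { translate([477, 396, 0]) cube([3830, 216, 2640]); translate([2341, 396, 0]) cube([768, 216, 2029]); }
translate([477, 5430, 0]) cube([3830, 216, 2640]);
translate([477, 612, 0]) cube([216, 4818, 2640]);
translate([4091, 612, 0]) cube([216, 4818, 2640]);


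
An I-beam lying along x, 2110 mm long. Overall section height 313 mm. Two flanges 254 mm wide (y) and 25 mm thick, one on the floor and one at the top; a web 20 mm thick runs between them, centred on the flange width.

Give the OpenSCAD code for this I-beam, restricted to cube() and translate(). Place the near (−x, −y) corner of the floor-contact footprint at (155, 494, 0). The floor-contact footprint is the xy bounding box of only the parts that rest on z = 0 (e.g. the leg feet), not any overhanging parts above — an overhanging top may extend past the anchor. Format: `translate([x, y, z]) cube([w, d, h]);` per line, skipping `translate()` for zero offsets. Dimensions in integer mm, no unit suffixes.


translate([155, 494, 0]) cube([2110, 254, 25]);
translate([155, 611, 25]) cube([2110, 20, 263]);
translate([155, 494, 288]) cube([2110, 254, 25]);


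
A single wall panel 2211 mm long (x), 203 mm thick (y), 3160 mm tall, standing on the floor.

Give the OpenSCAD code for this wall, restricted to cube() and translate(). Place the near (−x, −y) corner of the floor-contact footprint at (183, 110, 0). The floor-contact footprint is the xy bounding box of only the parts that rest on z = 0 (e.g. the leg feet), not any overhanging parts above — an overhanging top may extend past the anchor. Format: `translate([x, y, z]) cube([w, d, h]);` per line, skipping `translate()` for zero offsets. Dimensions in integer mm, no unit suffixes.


translate([183, 110, 0]) cube([2211, 203, 3160]);


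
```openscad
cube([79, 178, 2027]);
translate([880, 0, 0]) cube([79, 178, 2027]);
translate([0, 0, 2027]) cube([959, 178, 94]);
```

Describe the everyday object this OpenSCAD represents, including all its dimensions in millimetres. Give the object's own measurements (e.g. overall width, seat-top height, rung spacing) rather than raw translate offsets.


A door frame. The clear opening is 801 mm wide and 2027 mm high. Two 79 mm wide jambs, 178 mm deep, stand either side of the opening from the floor to the top of the opening. A 94 mm thick head sits across the top of both jambs, spanning the full outside width of the frame.


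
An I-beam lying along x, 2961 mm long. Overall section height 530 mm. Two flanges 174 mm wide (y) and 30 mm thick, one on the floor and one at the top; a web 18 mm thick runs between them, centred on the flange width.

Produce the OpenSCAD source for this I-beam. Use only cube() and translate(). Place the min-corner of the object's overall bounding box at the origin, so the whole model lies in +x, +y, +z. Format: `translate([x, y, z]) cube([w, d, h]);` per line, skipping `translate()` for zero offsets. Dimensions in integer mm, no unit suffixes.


cube([2961, 174, 30]);
translate([0, 78, 30]) cube([2961, 18, 470]);
translate([0, 0, 500]) cube([2961, 174, 30]);


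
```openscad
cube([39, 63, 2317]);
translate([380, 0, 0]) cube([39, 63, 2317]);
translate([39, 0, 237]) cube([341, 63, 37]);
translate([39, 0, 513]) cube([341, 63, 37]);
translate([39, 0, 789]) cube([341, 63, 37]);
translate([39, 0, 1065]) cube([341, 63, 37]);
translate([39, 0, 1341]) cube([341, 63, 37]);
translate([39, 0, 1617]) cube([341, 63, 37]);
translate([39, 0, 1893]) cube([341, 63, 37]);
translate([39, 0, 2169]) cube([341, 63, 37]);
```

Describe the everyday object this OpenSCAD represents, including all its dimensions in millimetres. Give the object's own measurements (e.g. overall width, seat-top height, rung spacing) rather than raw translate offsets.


A straight ladder. Two 39×63 mm vertical rails, 2317 mm tall, stand 419 mm apart (outside-to-outside) with their front faces coplanar on the −y side. 8 rungs, each 63 mm deep and 37 mm tall, span between the inner faces of the rails, front faces flush with the rails. The lowest rung's underside is at z = 237 mm and rungs are spaced 276 mm apart (underside to underside).


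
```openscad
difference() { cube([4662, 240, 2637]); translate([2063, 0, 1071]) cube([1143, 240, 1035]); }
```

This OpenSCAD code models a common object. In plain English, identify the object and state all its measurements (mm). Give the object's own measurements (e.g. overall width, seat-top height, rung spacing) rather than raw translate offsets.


A wall 4662 mm long (x), 240 mm thick (y), 2637 mm tall, with a rectangular window opening cut through it. The opening is 1143 mm wide and 1035 mm tall; its sill is at z = 1071 mm and its near (−x) edge is 2063 mm from the wall's −x end. The opening passes through the full wall thickness.


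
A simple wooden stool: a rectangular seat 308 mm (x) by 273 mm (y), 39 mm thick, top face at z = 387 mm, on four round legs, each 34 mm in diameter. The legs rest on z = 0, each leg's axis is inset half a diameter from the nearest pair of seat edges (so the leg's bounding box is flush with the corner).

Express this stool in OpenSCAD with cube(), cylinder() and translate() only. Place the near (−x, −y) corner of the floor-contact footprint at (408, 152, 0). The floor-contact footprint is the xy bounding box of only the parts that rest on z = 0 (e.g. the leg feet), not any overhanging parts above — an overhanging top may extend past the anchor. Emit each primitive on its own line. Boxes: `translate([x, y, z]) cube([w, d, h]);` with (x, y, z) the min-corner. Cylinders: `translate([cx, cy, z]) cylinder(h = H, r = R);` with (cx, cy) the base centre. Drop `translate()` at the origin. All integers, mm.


translate([408, 152, 348]) cube([308, 273, 39]);
translate([425, 169, 0]) cylinder(h = 348, r = 17);
translate([699, 169, 0]) cylinder(h = 348, r = 17);
translate([425, 408, 0]) cylinder(h = 348, r = 17);
translate([699, 408, 0]) cylinder(h = 348, r = 17);


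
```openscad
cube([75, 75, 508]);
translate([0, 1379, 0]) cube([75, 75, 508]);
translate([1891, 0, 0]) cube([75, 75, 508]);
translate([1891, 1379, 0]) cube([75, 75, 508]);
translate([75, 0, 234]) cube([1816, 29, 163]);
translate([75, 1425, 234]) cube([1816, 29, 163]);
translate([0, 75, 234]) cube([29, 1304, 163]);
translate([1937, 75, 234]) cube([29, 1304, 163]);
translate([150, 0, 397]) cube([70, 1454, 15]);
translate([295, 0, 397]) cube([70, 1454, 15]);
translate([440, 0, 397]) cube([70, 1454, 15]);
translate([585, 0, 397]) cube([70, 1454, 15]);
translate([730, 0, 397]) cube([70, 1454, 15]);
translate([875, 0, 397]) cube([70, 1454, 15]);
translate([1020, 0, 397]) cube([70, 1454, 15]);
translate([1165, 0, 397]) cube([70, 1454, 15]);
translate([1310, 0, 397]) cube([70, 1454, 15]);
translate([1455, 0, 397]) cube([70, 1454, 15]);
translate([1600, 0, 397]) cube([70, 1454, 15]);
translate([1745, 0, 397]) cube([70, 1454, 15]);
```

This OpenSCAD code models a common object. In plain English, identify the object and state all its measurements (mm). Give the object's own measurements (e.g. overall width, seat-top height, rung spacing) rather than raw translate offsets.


A bed frame 1966 mm long (x) by 1454 mm wide (y). Four 75×75 mm corner posts, 508 mm tall, at the corners of the footprint. Four rails of 29 mm thickness and 163 mm height run between adjacent posts with their undersides at z = 234 mm, their outer faces flush with the outside of the frame (the two x-running rails run between the posts' inner faces; the two y-running rails run between the posts' inner faces). 12 slats, each 70 mm wide (x) and 15 mm thick, lie across the top of the two x-running rails, running the full 1454 mm width of the frame in y; along x they sit between the end posts with a 75 mm gap after the −x posts and between neighbouring slats, leaving 76 mm before the +x posts.


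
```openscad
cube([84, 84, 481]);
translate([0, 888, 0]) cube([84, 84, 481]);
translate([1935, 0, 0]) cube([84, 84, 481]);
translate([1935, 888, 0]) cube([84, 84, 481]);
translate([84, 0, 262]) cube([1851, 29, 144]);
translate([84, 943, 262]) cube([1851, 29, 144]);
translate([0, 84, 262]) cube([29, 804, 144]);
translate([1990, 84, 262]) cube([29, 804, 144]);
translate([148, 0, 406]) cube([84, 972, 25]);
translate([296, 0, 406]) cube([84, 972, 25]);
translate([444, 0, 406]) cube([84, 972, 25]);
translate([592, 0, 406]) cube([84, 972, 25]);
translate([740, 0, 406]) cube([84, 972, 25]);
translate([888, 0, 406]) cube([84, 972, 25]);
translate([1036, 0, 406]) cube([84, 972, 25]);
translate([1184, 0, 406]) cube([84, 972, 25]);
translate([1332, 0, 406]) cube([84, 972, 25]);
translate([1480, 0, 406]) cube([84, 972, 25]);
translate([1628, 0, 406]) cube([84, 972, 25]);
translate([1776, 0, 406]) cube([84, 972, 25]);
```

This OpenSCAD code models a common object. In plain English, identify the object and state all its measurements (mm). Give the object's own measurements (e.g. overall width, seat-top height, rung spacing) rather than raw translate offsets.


A bed frame 2019 mm long (x) by 972 mm wide (y). Four 84×84 mm corner posts, 481 mm tall, at the corners of the footprint. Four rails of 29 mm thickness and 144 mm height run between adjacent posts with their undersides at z = 262 mm, their outer faces flush with the outside of the frame (the two x-running rails run between the posts' inner faces; the two y-running rails run between the posts' inner faces). 12 slats, each 84 mm wide (x) and 25 mm thick, lie across the top of the two x-running rails, running the full 972 mm width of the frame in y; along x they sit between the end posts with a 64 mm gap after the −x posts and between neighbouring slats, leaving 75 mm before the +x posts.


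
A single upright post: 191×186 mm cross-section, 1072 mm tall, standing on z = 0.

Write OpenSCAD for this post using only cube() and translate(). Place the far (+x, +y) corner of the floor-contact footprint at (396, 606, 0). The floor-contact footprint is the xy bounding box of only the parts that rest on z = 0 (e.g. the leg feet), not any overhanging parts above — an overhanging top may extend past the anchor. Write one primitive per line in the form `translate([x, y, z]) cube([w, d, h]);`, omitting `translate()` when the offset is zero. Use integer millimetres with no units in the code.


translate([205, 420, 0]) cube([191, 186, 1072]);


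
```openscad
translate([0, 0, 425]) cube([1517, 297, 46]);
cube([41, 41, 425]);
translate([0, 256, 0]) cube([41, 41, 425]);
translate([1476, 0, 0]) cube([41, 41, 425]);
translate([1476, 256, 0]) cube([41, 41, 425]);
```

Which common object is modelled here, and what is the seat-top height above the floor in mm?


A bench. The seat-top height is 471 mm.

A long slab on four corner posts — a bench. The slab sits at z = 425 with thickness 46, so the top is 425 + 46 = 471 mm.


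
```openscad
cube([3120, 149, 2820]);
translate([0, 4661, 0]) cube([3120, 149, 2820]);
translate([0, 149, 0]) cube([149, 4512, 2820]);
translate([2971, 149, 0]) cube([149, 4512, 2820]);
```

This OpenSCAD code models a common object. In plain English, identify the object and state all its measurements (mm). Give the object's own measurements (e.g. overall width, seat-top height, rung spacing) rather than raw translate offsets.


The wall frame of a small rectangular building: four walls, each 2820 mm tall and 149 mm thick, enclosing a footprint 3120 mm (x) by 4810 mm (y) outside-to-outside, with no floor or roof. The front and back walls (the −y and +y sides) span the full width; the two side walls fit between them.


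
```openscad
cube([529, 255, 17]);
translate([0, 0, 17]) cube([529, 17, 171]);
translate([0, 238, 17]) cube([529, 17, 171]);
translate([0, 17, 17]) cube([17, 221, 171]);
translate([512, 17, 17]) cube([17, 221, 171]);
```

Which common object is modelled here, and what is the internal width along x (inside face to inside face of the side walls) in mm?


An open box. The internal width is 495 mm.

A 529×255 base slab with four walls standing on it — an open box. The base is 529 mm wide and the walls are 17 mm thick, so the internal width is 529 − 2 × 17 = 495 mm.


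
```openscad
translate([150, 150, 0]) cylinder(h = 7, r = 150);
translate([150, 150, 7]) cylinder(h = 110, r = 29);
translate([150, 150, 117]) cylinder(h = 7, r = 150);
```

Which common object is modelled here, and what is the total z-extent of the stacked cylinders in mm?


A spool. The overall height is 124 mm.

Three coaxial cylinders, large–small–large — a spool. Two 7 mm flanges and a 110 mm core give 7 + 110 + 7 = 124 mm.


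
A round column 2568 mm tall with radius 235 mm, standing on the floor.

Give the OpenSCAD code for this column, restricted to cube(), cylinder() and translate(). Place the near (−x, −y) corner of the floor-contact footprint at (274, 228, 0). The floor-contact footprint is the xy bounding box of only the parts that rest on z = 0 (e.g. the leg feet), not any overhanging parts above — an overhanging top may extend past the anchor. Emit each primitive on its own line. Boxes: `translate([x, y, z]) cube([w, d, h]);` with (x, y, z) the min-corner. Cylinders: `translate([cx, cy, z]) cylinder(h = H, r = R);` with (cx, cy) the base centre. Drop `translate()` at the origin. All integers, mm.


translate([509, 463, 0]) cylinder(h = 2568, r = 235);


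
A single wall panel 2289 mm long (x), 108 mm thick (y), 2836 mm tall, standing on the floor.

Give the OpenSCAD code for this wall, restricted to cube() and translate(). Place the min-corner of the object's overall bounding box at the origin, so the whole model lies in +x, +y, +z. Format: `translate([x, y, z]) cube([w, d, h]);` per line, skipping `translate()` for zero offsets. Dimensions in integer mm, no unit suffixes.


cube([2289, 108, 2836]);


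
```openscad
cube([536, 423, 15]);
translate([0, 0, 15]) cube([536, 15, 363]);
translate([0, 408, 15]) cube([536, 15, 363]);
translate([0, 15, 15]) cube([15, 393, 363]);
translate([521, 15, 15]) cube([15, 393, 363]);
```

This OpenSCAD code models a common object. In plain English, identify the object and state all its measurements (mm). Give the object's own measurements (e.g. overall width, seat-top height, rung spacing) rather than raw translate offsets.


An open-topped rectangular box: outside dimensions 536×423×378 mm, with a uniform wall and base thickness of 15 mm. The base is a full 536×423 slab on the floor; four walls sit on top of the base. The front and back walls (the −y and +y sides) span the full width; the two side walls fit between them.


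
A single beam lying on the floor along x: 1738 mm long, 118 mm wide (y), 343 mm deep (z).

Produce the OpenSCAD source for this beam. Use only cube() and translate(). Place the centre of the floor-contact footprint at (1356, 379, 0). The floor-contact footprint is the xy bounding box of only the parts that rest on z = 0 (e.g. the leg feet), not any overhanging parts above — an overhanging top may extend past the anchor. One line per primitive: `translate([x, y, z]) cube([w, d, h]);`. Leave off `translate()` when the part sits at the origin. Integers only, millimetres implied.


translate([487, 320, 0]) cube([1738, 118, 343]);


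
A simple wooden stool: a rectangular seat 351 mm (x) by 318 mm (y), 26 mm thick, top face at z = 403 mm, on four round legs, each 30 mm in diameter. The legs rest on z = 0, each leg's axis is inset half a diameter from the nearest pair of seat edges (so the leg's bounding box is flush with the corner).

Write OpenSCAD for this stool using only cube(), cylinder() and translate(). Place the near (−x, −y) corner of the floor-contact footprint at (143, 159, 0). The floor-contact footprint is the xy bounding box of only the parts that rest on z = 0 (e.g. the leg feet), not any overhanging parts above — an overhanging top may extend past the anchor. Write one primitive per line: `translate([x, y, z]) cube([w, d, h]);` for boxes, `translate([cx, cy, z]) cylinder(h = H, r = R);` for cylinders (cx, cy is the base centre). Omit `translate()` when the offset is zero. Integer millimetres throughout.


translate([143, 159, 377]) cube([351, 318, 26]);
translate([158, 174, 0]) cylinder(h = 377, r = 15);
translate([479, 174, 0]) cylinder(h = 377, r = 15);
translate([158, 462, 0]) cylinder(h = 377, r = 15);
translate([479, 462, 0]) cylinder(h = 377, r = 15);


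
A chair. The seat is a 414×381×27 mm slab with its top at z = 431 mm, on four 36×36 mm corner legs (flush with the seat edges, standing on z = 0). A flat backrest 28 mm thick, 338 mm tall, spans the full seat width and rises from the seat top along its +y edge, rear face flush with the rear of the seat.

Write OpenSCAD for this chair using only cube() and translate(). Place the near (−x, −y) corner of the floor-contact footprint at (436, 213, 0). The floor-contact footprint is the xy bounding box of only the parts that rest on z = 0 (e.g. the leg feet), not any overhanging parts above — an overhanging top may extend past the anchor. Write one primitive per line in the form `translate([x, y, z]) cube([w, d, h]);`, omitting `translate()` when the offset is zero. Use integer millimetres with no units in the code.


translate([436, 213, 404]) cube([414, 381, 27]);
translate([436, 213, 0]) cube([36, 36, 404]);
translate([814, 213, 0]) cube([36, 36, 404]);
translate([436, 558, 0]) cube([36, 36, 404]);
translate([814, 558, 0]) cube([36, 36, 404]);
translate([436, 566, 431]) cube([414, 28, 338]);


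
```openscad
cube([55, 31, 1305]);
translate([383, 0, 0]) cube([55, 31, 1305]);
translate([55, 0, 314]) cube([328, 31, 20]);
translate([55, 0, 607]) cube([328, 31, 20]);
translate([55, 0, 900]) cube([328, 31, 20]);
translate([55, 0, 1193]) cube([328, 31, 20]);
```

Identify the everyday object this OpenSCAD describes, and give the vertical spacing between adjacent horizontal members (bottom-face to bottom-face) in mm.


A ladder. The rung spacing is 293 mm.

Two tall 55×31 posts with 4 short bars between them — a ladder. Adjacent rungs sit at z = 314 and z = 607, so the spacing is 607 − 314 = 293 mm.


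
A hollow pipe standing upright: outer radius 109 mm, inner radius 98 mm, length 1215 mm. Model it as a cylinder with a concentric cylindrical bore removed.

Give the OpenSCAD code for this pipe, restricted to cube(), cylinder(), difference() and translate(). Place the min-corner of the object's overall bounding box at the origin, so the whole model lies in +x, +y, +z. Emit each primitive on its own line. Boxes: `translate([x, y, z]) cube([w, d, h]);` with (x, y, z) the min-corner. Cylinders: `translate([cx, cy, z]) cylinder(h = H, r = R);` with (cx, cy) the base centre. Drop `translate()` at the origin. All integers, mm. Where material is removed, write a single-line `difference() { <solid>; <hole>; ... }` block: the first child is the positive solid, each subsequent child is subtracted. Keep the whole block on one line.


difference() { translate([109, 109, 0]) cylinder(h = 1215, r = 109); translate([109, 109, 0]) cylinder(h = 1215, r = 98); }
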